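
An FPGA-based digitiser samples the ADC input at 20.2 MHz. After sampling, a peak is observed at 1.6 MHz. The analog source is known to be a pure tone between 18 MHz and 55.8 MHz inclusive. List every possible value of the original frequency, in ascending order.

Frequencies that alias to 1.6 MHz are k·fs ± 1.6 MHz for integer k ≥ 0.
k=0: 1.6 MHz.
k=1: 18.6 MHz, 21.8 MHz.
k=2: 38.8 MHz, 42 MHz.
k=3: 59 MHz, 62.2 MHz.
Within [18 MHz, 55.8 MHz]: 18.6 MHz, 21.8 MHz, 38.8 MHz, 42 MHz.

18.6 MHz, 21.8 MHz, 38.8 MHz, 42 MHz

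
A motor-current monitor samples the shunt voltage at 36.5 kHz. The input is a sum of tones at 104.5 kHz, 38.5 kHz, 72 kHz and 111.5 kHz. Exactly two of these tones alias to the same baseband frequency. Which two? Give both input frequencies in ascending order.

fs/2 = 18.25 kHz.
104.5 kHz mod fs = 31.5 kHz.
31.5 kHz > fs/2 = 18.25 kHz, folds to fs − 31.5 kHz = 5 kHz.
38.5 kHz mod fs = 2 kHz.
2 kHz ≤ fs/2 = 18.25 kHz, appears at 2 kHz.
72 kHz mod fs = 35.5 kHz.
35.5 kHz > fs/2 = 18.25 kHz, folds to fs − 35.5 kHz = 1 kHz.
111.5 kHz mod fs = 2 kHz.
2 kHz ≤ fs/2 = 18.25 kHz, appears at 2 kHz.
38.5 kHz and 111.5 kHz both map to 2 kHz.

38.5 kHz, 111.5 kHz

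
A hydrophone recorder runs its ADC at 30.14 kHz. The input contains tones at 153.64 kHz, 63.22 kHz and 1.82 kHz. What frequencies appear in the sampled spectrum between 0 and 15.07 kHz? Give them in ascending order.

1.82 kHz, 2.94 kHz

fs/2 = 15.07 kHz.
153.64 kHz mod fs = 2.94 kHz.
2.94 kHz ≤ fs/2 = 15.07 kHz, appears at 2.94 kHz.
63.22 kHz mod fs = 2.94 kHz.
2.94 kHz ≤ fs/2 = 15.07 kHz, appears at 2.94 kHz.
1.82 kHz ≤ fs/2 = 15.07 kHz, passes unchanged.
Distinct values: {1.82 kHz, 2.94 kHz}.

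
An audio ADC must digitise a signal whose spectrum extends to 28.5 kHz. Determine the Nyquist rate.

57 kHz

Nyquist rate = 2 × 28.5 kHz = 57 kHz.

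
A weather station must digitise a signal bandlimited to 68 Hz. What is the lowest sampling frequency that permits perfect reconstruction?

136 Hz

Nyquist rate = 2 × 68 Hz = 136 Hz.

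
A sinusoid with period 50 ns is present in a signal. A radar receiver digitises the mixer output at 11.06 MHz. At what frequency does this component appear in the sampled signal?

T = 50 ns → f = 1/T = 20 MHz.
20 MHz mod fs = 8.94 MHz.
8.94 MHz > fs/2 = 5.53 MHz, folds to fs − 8.94 MHz = 2.12 MHz.

2.12 MHz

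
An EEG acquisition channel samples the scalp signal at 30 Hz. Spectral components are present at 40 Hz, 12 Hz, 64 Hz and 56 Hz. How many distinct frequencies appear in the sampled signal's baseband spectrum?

fs/2 = 15 Hz.
40 Hz mod fs = 10 Hz.
10 Hz ≤ fs/2 = 15 Hz, appears at 10 Hz.
12 Hz ≤ fs/2 = 15 Hz, passes unchanged.
64 Hz mod fs = 4 Hz.
4 Hz ≤ fs/2 = 15 Hz, appears at 4 Hz.
56 Hz mod fs = 26 Hz.
26 Hz > fs/2 = 15 Hz, folds to fs − 26 Hz = 4 Hz.
Distinct values: {4 Hz, 10 Hz, 12 Hz} → 3.

3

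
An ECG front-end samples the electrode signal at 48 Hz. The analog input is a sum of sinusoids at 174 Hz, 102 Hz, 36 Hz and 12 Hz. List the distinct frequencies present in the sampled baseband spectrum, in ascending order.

6 Hz, 12 Hz, 18 Hz

fs/2 = 24 Hz.
174 Hz mod fs = 30 Hz.
30 Hz > fs/2 = 24 Hz, folds to fs − 30 Hz = 18 Hz.
102 Hz mod fs = 6 Hz.
6 Hz ≤ fs/2 = 24 Hz, appears at 6 Hz.
36 Hz > fs/2 = 24 Hz, folds to fs − 36 Hz = 12 Hz.
12 Hz ≤ fs/2 = 24 Hz, passes unchanged.
Distinct values: {6 Hz, 12 Hz, 18 Hz}.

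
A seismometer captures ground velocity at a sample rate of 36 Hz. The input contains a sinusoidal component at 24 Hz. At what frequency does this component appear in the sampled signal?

24 Hz > fs/2 = 18 Hz, folds to fs − 24 Hz = 12 Hz.

12 Hz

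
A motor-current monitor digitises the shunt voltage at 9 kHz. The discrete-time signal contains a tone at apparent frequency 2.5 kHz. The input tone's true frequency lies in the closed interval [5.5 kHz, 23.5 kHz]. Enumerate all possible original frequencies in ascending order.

Frequencies that alias to 2.5 kHz are k·fs ± 2.5 kHz for integer k ≥ 0.
k=0: 2.5 kHz.
k=1: 6.5 kHz, 11.5 kHz.
k=2: 15.5 kHz, 20.5 kHz.
k=3: 24.5 kHz, 29.5 kHz.
Within [5.5 kHz, 23.5 kHz]: 6.5 kHz, 11.5 kHz, 15.5 kHz, 20.5 kHz.

6.5 kHz, 11.5 kHz, 15.5 kHz, 20.5 kHz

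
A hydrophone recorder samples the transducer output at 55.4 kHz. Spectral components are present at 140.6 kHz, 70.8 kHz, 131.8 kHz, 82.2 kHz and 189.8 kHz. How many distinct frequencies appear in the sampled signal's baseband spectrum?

fs/2 = 27.7 kHz.
140.6 kHz mod fs = 29.8 kHz.
29.8 kHz > fs/2 = 27.7 kHz, folds to fs − 29.8 kHz = 25.6 kHz.
70.8 kHz mod fs = 15.4 kHz.
15.4 kHz ≤ fs/2 = 27.7 kHz, appears at 15.4 kHz.
131.8 kHz mod fs = 21 kHz.
21 kHz ≤ fs/2 = 27.7 kHz, appears at 21 kHz.
82.2 kHz mod fs = 26.8 kHz.
26.8 kHz ≤ fs/2 = 27.7 kHz, appears at 26.8 kHz.
189.8 kHz mod fs = 23.6 kHz.
23.6 kHz ≤ fs/2 = 27.7 kHz, appears at 23.6 kHz.
Distinct values: {15.4 kHz, 21 kHz, 23.6 kHz, 25.6 kHz, 26.8 kHz} → 5.

5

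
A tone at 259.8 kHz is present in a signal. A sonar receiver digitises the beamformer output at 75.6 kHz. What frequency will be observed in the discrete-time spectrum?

259.8 kHz mod fs = 33 kHz.
33 kHz ≤ fs/2 = 37.8 kHz, appears at 33 kHz.

33 kHz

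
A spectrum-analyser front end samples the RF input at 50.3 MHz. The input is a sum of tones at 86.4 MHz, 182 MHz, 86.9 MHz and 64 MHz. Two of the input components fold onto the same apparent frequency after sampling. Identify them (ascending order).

64 MHz, 86.9 MHz

fs/2 = 25.15 MHz.
86.4 MHz mod fs = 36.1 MHz.
36.1 MHz > fs/2 = 25.15 MHz, folds to fs − 36.1 MHz = 14.2 MHz.
182 MHz mod fs = 31.1 MHz.
31.1 MHz > fs/2 = 25.15 MHz, folds to fs − 31.1 MHz = 19.2 MHz.
86.9 MHz mod fs = 36.6 MHz.
36.6 MHz > fs/2 = 25.15 MHz, folds to fs − 36.6 MHz = 13.7 MHz.
64 MHz mod fs = 13.7 MHz.
13.7 MHz ≤ fs/2 = 25.15 MHz, appears at 13.7 MHz.
64 MHz and 86.9 MHz both map to 13.7 MHz.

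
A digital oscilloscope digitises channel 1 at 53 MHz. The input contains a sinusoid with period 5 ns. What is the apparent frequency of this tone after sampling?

12 MHz

T = 5 ns → f = 1/T = 200 MHz.
200 MHz mod fs = 41 MHz.
41 MHz > fs/2 = 26.5 MHz, folds to fs − 41 MHz = 12 MHz.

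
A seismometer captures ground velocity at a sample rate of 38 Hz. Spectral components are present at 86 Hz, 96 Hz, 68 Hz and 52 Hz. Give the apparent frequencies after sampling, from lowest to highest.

fs/2 = 19 Hz.
86 Hz mod fs = 10 Hz.
10 Hz ≤ fs/2 = 19 Hz, appears at 10 Hz.
96 Hz mod fs = 20 Hz.
20 Hz > fs/2 = 19 Hz, folds to fs − 20 Hz = 18 Hz.
68 Hz mod fs = 30 Hz.
30 Hz > fs/2 = 19 Hz, folds to fs − 30 Hz = 8 Hz.
52 Hz mod fs = 14 Hz.
14 Hz ≤ fs/2 = 19 Hz, appears at 14 Hz.
Distinct values: {8 Hz, 10 Hz, 14 Hz, 18 Hz}.

8 Hz, 10 Hz, 14 Hz, 18 Hz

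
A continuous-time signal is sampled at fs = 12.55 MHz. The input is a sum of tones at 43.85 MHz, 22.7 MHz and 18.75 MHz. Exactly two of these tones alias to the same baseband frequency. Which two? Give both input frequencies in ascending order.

fs/2 = 6.275 MHz.
43.85 MHz mod fs = 6.2 MHz.
6.2 MHz ≤ fs/2 = 6.275 MHz, appears at 6.2 MHz.
22.7 MHz mod fs = 10.15 MHz.
10.15 MHz > fs/2 = 6.275 MHz, folds to fs − 10.15 MHz = 2.4 MHz.
18.75 MHz mod fs = 6.2 MHz.
6.2 MHz ≤ fs/2 = 6.275 MHz, appears at 6.2 MHz.
18.75 MHz and 43.85 MHz both map to 6.2 MHz.

18.75 MHz, 43.85 MHz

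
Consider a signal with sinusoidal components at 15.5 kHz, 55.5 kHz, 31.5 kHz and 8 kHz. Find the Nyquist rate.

111 kHz

Highest-frequency component: 55.5 kHz.
Nyquist rate = 2 × 55.5 kHz = 111 kHz.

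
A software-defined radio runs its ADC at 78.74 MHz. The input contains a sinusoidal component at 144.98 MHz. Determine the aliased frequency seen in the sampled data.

12.5 MHz

144.98 MHz mod fs = 66.24 MHz.
66.24 MHz > fs/2 = 39.37 MHz, folds to fs − 66.24 MHz = 12.5 MHz.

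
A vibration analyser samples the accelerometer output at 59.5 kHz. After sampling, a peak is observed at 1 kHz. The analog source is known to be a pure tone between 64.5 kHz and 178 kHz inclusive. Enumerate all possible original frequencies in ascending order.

118 kHz, 120 kHz, 177.5 kHz

Frequencies that alias to 1 kHz are k·fs ± 1 kHz for integer k ≥ 0.
k=0: 1 kHz.
k=1: 58.5 kHz, 60.5 kHz.
k=2: 118 kHz, 120 kHz.
k=3: 177.5 kHz, 179.5 kHz.
k=4: 237 kHz, 239 kHz.
Within [64.5 kHz, 178 kHz]: 118 kHz, 120 kHz, 177.5 kHz.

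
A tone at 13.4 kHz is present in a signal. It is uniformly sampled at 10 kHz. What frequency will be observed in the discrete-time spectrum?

13.4 kHz mod fs = 3.4 kHz.
3.4 kHz ≤ fs/2 = 5 kHz, appears at 3.4 kHz.

3.4 kHz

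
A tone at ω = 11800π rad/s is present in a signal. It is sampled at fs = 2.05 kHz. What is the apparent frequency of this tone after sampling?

ω = 11800π rad/s → f = ω/(2π) = 5900 Hz = 5.9 kHz.
5.9 kHz mod fs = 1.8 kHz.
1.8 kHz > fs/2 = 1.025 kHz, folds to fs − 1.8 kHz = 0.25 kHz.

0.25 kHz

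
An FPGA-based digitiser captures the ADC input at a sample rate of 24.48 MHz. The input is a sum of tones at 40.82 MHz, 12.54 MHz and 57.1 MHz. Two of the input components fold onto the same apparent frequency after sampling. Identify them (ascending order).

40.82 MHz, 57.1 MHz

fs/2 = 12.24 MHz.
40.82 MHz mod fs = 16.34 MHz.
16.34 MHz > fs/2 = 12.24 MHz, folds to fs − 16.34 MHz = 8.14 MHz.
12.54 MHz > fs/2 = 12.24 MHz, folds to fs − 12.54 MHz = 11.94 MHz.
57.1 MHz mod fs = 8.14 MHz.
8.14 MHz ≤ fs/2 = 12.24 MHz, appears at 8.14 MHz.
40.82 MHz and 57.1 MHz both map to 8.14 MHz.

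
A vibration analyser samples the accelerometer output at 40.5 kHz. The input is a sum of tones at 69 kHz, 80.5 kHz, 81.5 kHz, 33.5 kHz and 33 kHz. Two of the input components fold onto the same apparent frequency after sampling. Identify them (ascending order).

fs/2 = 20.25 kHz.
69 kHz mod fs = 28.5 kHz.
28.5 kHz > fs/2 = 20.25 kHz, folds to fs − 28.5 kHz = 12 kHz.
80.5 kHz mod fs = 40 kHz.
40 kHz > fs/2 = 20.25 kHz, folds to fs − 40 kHz = 0.5 kHz.
81.5 kHz mod fs = 0.5 kHz.
0.5 kHz ≤ fs/2 = 20.25 kHz, appears at 0.5 kHz.
33.5 kHz > fs/2 = 20.25 kHz, folds to fs − 33.5 kHz = 7 kHz.
33 kHz > fs/2 = 20.25 kHz, folds to fs − 33 kHz = 7.5 kHz.
80.5 kHz and 81.5 kHz both map to 0.5 kHz.

80.5 kHz, 81.5 kHz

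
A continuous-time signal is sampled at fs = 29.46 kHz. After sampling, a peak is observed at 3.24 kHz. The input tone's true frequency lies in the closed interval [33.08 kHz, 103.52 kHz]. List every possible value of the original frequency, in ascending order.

55.68 kHz, 62.16 kHz, 85.14 kHz, 91.62 kHz

Frequencies that alias to 3.24 kHz are k·fs ± 3.24 kHz for integer k ≥ 0.
k=0: 3.24 kHz.
k=1: 26.22 kHz, 32.7 kHz.
k=2: 55.68 kHz, 62.16 kHz.
k=3: 85.14 kHz, 91.62 kHz.
k=4: 114.6 kHz, 121.08 kHz.
Within [33.08 kHz, 103.52 kHz]: 55.68 kHz, 62.16 kHz, 85.14 kHz, 91.62 kHz.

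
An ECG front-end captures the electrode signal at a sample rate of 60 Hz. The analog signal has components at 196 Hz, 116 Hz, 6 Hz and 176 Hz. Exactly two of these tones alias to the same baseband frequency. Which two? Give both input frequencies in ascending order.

fs/2 = 30 Hz.
196 Hz mod fs = 16 Hz.
16 Hz ≤ fs/2 = 30 Hz, appears at 16 Hz.
116 Hz mod fs = 56 Hz.
56 Hz > fs/2 = 30 Hz, folds to fs − 56 Hz = 4 Hz.
6 Hz ≤ fs/2 = 30 Hz, passes unchanged.
176 Hz mod fs = 56 Hz.
56 Hz > fs/2 = 30 Hz, folds to fs − 56 Hz = 4 Hz.
116 Hz and 176 Hz both map to 4 Hz.

116 Hz, 176 Hz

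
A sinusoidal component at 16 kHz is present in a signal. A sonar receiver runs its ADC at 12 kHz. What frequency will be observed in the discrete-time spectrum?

16 kHz mod fs = 4 kHz.
4 kHz ≤ fs/2 = 6 kHz, appears at 4 kHz.

4 kHz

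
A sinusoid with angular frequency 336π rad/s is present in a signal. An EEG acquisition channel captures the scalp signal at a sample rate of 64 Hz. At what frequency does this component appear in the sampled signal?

24 Hz

ω = 336π rad/s → f = ω/(2π) = 168 Hz.
168 Hz mod fs = 40 Hz.
40 Hz > fs/2 = 32 Hz, folds to fs − 40 Hz = 24 Hz.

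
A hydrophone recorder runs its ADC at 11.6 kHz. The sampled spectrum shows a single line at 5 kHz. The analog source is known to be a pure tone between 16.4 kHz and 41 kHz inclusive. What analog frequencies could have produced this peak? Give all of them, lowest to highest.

16.6 kHz, 18.2 kHz, 28.2 kHz, 29.8 kHz, 39.8 kHz

Frequencies that alias to 5 kHz are k·fs ± 5 kHz for integer k ≥ 0.
k=0: 5 kHz.
k=1: 6.6 kHz, 16.6 kHz.
k=2: 18.2 kHz, 28.2 kHz.
k=3: 29.8 kHz, 39.8 kHz.
k=4: 41.4 kHz, 51.4 kHz.
Within [16.4 kHz, 41 kHz]: 16.6 kHz, 18.2 kHz, 28.2 kHz, 29.8 kHz, 39.8 kHz.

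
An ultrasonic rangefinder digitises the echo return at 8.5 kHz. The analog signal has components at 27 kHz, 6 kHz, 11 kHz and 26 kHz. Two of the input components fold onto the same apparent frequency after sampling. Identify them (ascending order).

fs/2 = 4.25 kHz.
27 kHz mod fs = 1.5 kHz.
1.5 kHz ≤ fs/2 = 4.25 kHz, appears at 1.5 kHz.
6 kHz > fs/2 = 4.25 kHz, folds to fs − 6 kHz = 2.5 kHz.
11 kHz mod fs = 2.5 kHz.
2.5 kHz ≤ fs/2 = 4.25 kHz, appears at 2.5 kHz.
26 kHz mod fs = 0.5 kHz.
0.5 kHz ≤ fs/2 = 4.25 kHz, appears at 0.5 kHz.
6 kHz and 11 kHz both map to 2.5 kHz.

6 kHz, 11 kHz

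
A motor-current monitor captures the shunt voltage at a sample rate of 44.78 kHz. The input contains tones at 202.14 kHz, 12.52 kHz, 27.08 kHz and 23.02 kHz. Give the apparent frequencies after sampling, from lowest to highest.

fs/2 = 22.39 kHz.
202.14 kHz mod fs = 23.02 kHz.
23.02 kHz > fs/2 = 22.39 kHz, folds to fs − 23.02 kHz = 21.76 kHz.
12.52 kHz ≤ fs/2 = 22.39 kHz, passes unchanged.
27.08 kHz > fs/2 = 22.39 kHz, folds to fs − 27.08 kHz = 17.7 kHz.
23.02 kHz > fs/2 = 22.39 kHz, folds to fs − 23.02 kHz = 21.76 kHz.
Distinct values: {12.52 kHz, 17.7 kHz, 21.76 kHz}.

12.52 kHz, 17.7 kHz, 21.76 kHz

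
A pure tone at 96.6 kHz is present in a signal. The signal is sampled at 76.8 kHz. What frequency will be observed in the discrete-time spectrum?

96.6 kHz mod fs = 19.8 kHz.
19.8 kHz ≤ fs/2 = 38.4 kHz, appears at 19.8 kHz.

19.8 kHz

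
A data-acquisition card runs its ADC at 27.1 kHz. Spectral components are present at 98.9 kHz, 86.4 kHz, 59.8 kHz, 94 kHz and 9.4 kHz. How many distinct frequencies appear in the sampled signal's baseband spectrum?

fs/2 = 13.55 kHz.
98.9 kHz mod fs = 17.6 kHz.
17.6 kHz > fs/2 = 13.55 kHz, folds to fs − 17.6 kHz = 9.5 kHz.
86.4 kHz mod fs = 5.1 kHz.
5.1 kHz ≤ fs/2 = 13.55 kHz, appears at 5.1 kHz.
59.8 kHz mod fs = 5.6 kHz.
5.6 kHz ≤ fs/2 = 13.55 kHz, appears at 5.6 kHz.
94 kHz mod fs = 12.7 kHz.
12.7 kHz ≤ fs/2 = 13.55 kHz, appears at 12.7 kHz.
9.4 kHz ≤ fs/2 = 13.55 kHz, passes unchanged.
Distinct values: {5.1 kHz, 5.6 kHz, 9.4 kHz, 9.5 kHz, 12.7 kHz} → 5.

5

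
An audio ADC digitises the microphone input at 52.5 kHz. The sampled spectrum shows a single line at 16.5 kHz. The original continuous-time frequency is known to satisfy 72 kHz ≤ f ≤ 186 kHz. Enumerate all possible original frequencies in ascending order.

Frequencies that alias to 16.5 kHz are k·fs ± 16.5 kHz for integer k ≥ 0.
k=0: 16.5 kHz.
k=1: 36 kHz, 69 kHz.
k=2: 88.5 kHz, 121.5 kHz.
k=3: 141 kHz, 174 kHz.
k=4: 193.5 kHz, 226.5 kHz.
Within [72 kHz, 186 kHz]: 88.5 kHz, 121.5 kHz, 141 kHz, 174 kHz.

88.5 kHz, 121.5 kHz, 141 kHz, 174 kHz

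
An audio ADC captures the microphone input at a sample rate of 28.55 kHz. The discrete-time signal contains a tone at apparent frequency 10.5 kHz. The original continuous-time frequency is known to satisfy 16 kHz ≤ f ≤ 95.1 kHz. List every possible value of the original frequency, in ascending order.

18.05 kHz, 39.05 kHz, 46.6 kHz, 67.6 kHz, 75.15 kHz

Frequencies that alias to 10.5 kHz are k·fs ± 10.5 kHz for integer k ≥ 0.
k=0: 10.5 kHz.
k=1: 18.05 kHz, 39.05 kHz.
k=2: 46.6 kHz, 67.6 kHz.
k=3: 75.15 kHz, 96.15 kHz.
k=4: 103.7 kHz, 124.7 kHz.
Within [16 kHz, 95.1 kHz]: 18.05 kHz, 39.05 kHz, 46.6 kHz, 67.6 kHz, 75.15 kHz.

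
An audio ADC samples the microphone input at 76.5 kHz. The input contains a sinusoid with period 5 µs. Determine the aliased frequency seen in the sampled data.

29.5 kHz

T = 5 µs → f = 1/T = 200 kHz.
200 kHz mod fs = 47 kHz.
47 kHz > fs/2 = 38.25 kHz, folds to fs − 47 kHz = 29.5 kHz.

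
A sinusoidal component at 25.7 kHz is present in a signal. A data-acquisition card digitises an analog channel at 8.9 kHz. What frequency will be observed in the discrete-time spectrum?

25.7 kHz mod fs = 7.9 kHz.
7.9 kHz > fs/2 = 4.45 kHz, folds to fs − 7.9 kHz = 1 kHz.

1 kHz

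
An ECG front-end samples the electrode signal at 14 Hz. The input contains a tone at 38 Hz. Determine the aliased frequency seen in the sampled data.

4 Hz

38 Hz mod fs = 10 Hz.
10 Hz > fs/2 = 7 Hz, folds to fs − 10 Hz = 4 Hz.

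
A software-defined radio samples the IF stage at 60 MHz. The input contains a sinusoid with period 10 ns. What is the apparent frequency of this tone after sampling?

20 MHz

T = 10 ns → f = 1/T = 100 MHz.
100 MHz mod fs = 40 MHz.
40 MHz > fs/2 = 30 MHz, folds to fs − 40 MHz = 20 MHz.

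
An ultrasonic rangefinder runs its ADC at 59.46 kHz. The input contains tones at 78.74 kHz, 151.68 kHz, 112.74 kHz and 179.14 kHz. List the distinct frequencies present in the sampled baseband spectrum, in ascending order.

0.76 kHz, 6.18 kHz, 19.28 kHz, 26.7 kHz

fs/2 = 29.73 kHz.
78.74 kHz mod fs = 19.28 kHz.
19.28 kHz ≤ fs/2 = 29.73 kHz, appears at 19.28 kHz.
151.68 kHz mod fs = 32.76 kHz.
32.76 kHz > fs/2 = 29.73 kHz, folds to fs − 32.76 kHz = 26.7 kHz.
112.74 kHz mod fs = 53.28 kHz.
53.28 kHz > fs/2 = 29.73 kHz, folds to fs − 53.28 kHz = 6.18 kHz.
179.14 kHz mod fs = 0.76 kHz.
0.76 kHz ≤ fs/2 = 29.73 kHz, appears at 0.76 kHz.
Distinct values: {0.76 kHz, 6.18 kHz, 19.28 kHz, 26.7 kHz}.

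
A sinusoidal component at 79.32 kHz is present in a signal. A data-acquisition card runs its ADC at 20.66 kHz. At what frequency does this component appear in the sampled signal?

3.32 kHz

79.32 kHz mod fs = 17.34 kHz.
17.34 kHz > fs/2 = 10.33 kHz, folds to fs − 17.34 kHz = 3.32 kHz.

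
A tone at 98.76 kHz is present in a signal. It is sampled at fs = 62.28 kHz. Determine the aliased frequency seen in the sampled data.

25.8 kHz

98.76 kHz mod fs = 36.48 kHz.
36.48 kHz > fs/2 = 31.14 kHz, folds to fs − 36.48 kHz = 25.8 kHz.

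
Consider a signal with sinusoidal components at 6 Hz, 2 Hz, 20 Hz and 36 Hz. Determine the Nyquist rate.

72 Hz

Highest-frequency component: 36 Hz.
Nyquist rate = 2 × 36 Hz = 72 Hz.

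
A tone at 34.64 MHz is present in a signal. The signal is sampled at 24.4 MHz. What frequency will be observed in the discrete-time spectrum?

34.64 MHz mod fs = 10.24 MHz.
10.24 MHz ≤ fs/2 = 12.2 MHz, appears at 10.24 MHz.

10.24 MHz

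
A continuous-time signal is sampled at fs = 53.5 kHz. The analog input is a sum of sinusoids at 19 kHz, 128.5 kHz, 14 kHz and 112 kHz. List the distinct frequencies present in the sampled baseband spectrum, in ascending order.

5 kHz, 14 kHz, 19 kHz, 21.5 kHz

fs/2 = 26.75 kHz.
19 kHz ≤ fs/2 = 26.75 kHz, passes unchanged.
128.5 kHz mod fs = 21.5 kHz.
21.5 kHz ≤ fs/2 = 26.75 kHz, appears at 21.5 kHz.
14 kHz ≤ fs/2 = 26.75 kHz, passes unchanged.
112 kHz mod fs = 5 kHz.
5 kHz ≤ fs/2 = 26.75 kHz, appears at 5 kHz.
Distinct values: {5 kHz, 14 kHz, 19 kHz, 21.5 kHz}.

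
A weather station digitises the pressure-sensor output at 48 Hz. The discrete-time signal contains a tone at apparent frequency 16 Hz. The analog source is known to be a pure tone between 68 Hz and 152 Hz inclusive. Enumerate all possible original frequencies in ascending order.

Frequencies that alias to 16 Hz are k·fs ± 16 Hz for integer k ≥ 0.
k=0: 16 Hz.
k=1: 32 Hz, 64 Hz.
k=2: 80 Hz, 112 Hz.
k=3: 128 Hz, 160 Hz.
k=4: 176 Hz, 208 Hz.
Within [68 Hz, 152 Hz]: 80 Hz, 112 Hz, 128 Hz.

80 Hz, 112 Hz, 128 Hz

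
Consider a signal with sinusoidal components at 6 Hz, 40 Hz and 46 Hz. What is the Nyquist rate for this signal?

92 Hz

Highest-frequency component: 46 Hz.
Nyquist rate = 2 × 46 Hz = 92 Hz.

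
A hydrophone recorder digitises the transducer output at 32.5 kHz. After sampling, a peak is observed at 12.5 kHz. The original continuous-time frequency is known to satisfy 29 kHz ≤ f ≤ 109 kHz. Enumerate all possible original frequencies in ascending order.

Frequencies that alias to 12.5 kHz are k·fs ± 12.5 kHz for integer k ≥ 0.
k=0: 12.5 kHz.
k=1: 20 kHz, 45 kHz.
k=2: 52.5 kHz, 77.5 kHz.
k=3: 85 kHz, 110 kHz.
k=4: 117.5 kHz, 142.5 kHz.
Within [29 kHz, 109 kHz]: 45 kHz, 52.5 kHz, 77.5 kHz, 85 kHz.

45 kHz, 52.5 kHz, 77.5 kHz, 85 kHz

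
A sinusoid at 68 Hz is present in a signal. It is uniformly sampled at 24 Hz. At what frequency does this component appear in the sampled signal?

68 Hz mod fs = 20 Hz.
20 Hz > fs/2 = 12 Hz, folds to fs − 20 Hz = 4 Hz.

4 Hz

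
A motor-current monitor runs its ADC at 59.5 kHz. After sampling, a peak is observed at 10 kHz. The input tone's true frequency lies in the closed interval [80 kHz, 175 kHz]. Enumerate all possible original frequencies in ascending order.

109 kHz, 129 kHz, 168.5 kHz

Frequencies that alias to 10 kHz are k·fs ± 10 kHz for integer k ≥ 0.
k=0: 10 kHz.
k=1: 49.5 kHz, 69.5 kHz.
k=2: 109 kHz, 129 kHz.
k=3: 168.5 kHz, 188.5 kHz.
k=4: 228 kHz, 248 kHz.
Within [80 kHz, 175 kHz]: 109 kHz, 129 kHz, 168.5 kHz.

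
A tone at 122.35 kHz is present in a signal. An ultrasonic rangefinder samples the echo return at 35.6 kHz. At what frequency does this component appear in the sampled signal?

122.35 kHz mod fs = 15.55 kHz.
15.55 kHz ≤ fs/2 = 17.8 kHz, appears at 15.55 kHz.

15.55 kHz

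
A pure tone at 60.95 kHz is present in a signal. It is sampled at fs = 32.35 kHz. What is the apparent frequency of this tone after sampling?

60.95 kHz mod fs = 28.6 kHz.
28.6 kHz > fs/2 = 16.175 kHz, folds to fs − 28.6 kHz = 3.75 kHz.

3.75 kHz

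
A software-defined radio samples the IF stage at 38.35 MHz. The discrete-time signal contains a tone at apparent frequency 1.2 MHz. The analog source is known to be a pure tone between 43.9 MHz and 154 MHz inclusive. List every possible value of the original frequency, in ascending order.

Frequencies that alias to 1.2 MHz are k·fs ± 1.2 MHz for integer k ≥ 0.
k=0: 1.2 MHz.
k=1: 37.15 MHz, 39.55 MHz.
k=2: 75.5 MHz, 77.9 MHz.
k=3: 113.85 MHz, 116.25 MHz.
k=4: 152.2 MHz, 154.6 MHz.
k=5: 190.55 MHz, 192.95 MHz.
Within [43.9 MHz, 154 MHz]: 75.5 MHz, 77.9 MHz, 113.85 MHz, 116.25 MHz, 152.2 MHz.

75.5 MHz, 77.9 MHz, 113.85 MHz, 116.25 MHz, 152.2 MHz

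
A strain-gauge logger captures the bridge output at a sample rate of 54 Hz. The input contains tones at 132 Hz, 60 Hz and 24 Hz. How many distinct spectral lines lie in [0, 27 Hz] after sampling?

fs/2 = 27 Hz.
132 Hz mod fs = 24 Hz.
24 Hz ≤ fs/2 = 27 Hz, appears at 24 Hz.
60 Hz mod fs = 6 Hz.
6 Hz ≤ fs/2 = 27 Hz, appears at 6 Hz.
24 Hz ≤ fs/2 = 27 Hz, passes unchanged.
Distinct values: {6 Hz, 24 Hz} → 2.

2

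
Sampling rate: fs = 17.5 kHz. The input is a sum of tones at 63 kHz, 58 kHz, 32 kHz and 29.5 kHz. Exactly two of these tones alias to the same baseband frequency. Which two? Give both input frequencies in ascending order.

fs/2 = 8.75 kHz.
63 kHz mod fs = 10.5 kHz.
10.5 kHz > fs/2 = 8.75 kHz, folds to fs − 10.5 kHz = 7 kHz.
58 kHz mod fs = 5.5 kHz.
5.5 kHz ≤ fs/2 = 8.75 kHz, appears at 5.5 kHz.
32 kHz mod fs = 14.5 kHz.
14.5 kHz > fs/2 = 8.75 kHz, folds to fs − 14.5 kHz = 3 kHz.
29.5 kHz mod fs = 12 kHz.
12 kHz > fs/2 = 8.75 kHz, folds to fs − 12 kHz = 5.5 kHz.
29.5 kHz and 58 kHz both map to 5.5 kHz.

29.5 kHz, 58 kHz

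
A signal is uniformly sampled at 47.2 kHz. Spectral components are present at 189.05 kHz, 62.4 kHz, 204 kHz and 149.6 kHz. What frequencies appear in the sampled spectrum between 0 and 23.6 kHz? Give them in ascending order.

fs/2 = 23.6 kHz.
189.05 kHz mod fs = 0.25 kHz.
0.25 kHz ≤ fs/2 = 23.6 kHz, appears at 0.25 kHz.
62.4 kHz mod fs = 15.2 kHz.
15.2 kHz ≤ fs/2 = 23.6 kHz, appears at 15.2 kHz.
204 kHz mod fs = 15.2 kHz.
15.2 kHz ≤ fs/2 = 23.6 kHz, appears at 15.2 kHz.
149.6 kHz mod fs = 8 kHz.
8 kHz ≤ fs/2 = 23.6 kHz, appears at 8 kHz.
Distinct values: {0.25 kHz, 8 kHz, 15.2 kHz}.

0.25 kHz, 8 kHz, 15.2 kHz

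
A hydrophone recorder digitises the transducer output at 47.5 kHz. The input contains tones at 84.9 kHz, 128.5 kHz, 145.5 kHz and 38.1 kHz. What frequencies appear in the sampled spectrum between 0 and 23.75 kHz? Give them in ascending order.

fs/2 = 23.75 kHz.
84.9 kHz mod fs = 37.4 kHz.
37.4 kHz > fs/2 = 23.75 kHz, folds to fs − 37.4 kHz = 10.1 kHz.
128.5 kHz mod fs = 33.5 kHz.
33.5 kHz > fs/2 = 23.75 kHz, folds to fs − 33.5 kHz = 14 kHz.
145.5 kHz mod fs = 3 kHz.
3 kHz ≤ fs/2 = 23.75 kHz, appears at 3 kHz.
38.1 kHz > fs/2 = 23.75 kHz, folds to fs − 38.1 kHz = 9.4 kHz.
Distinct values: {3 kHz, 9.4 kHz, 10.1 kHz, 14 kHz}.

3 kHz, 9.4 kHz, 10.1 kHz, 14 kHz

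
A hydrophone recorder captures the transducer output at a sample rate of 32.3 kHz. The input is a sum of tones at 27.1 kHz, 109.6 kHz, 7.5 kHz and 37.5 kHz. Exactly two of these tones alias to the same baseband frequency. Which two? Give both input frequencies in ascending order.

fs/2 = 16.15 kHz.
27.1 kHz > fs/2 = 16.15 kHz, folds to fs − 27.1 kHz = 5.2 kHz.
109.6 kHz mod fs = 12.7 kHz.
12.7 kHz ≤ fs/2 = 16.15 kHz, appears at 12.7 kHz.
7.5 kHz ≤ fs/2 = 16.15 kHz, passes unchanged.
37.5 kHz mod fs = 5.2 kHz.
5.2 kHz ≤ fs/2 = 16.15 kHz, appears at 5.2 kHz.
27.1 kHz and 37.5 kHz both map to 5.2 kHz.

27.1 kHz, 37.5 kHz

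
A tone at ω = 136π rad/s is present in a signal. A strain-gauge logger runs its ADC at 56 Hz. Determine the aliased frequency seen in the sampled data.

ω = 136π rad/s → f = ω/(2π) = 68 Hz.
68 Hz mod fs = 12 Hz.
12 Hz ≤ fs/2 = 28 Hz, appears at 12 Hz.

12 Hz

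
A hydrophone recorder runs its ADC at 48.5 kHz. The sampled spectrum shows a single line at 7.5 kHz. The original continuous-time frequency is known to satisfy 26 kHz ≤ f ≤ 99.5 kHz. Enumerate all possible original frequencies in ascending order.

41 kHz, 56 kHz, 89.5 kHz

Frequencies that alias to 7.5 kHz are k·fs ± 7.5 kHz for integer k ≥ 0.
k=0: 7.5 kHz.
k=1: 41 kHz, 56 kHz.
k=2: 89.5 kHz, 104.5 kHz.
k=3: 138 kHz, 153 kHz.
Within [26 kHz, 99.5 kHz]: 41 kHz, 56 kHz, 89.5 kHz.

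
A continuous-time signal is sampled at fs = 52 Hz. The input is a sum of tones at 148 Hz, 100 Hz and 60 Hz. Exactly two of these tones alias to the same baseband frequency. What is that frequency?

8 Hz

fs/2 = 26 Hz.
148 Hz mod fs = 44 Hz.
44 Hz > fs/2 = 26 Hz, folds to fs − 44 Hz = 8 Hz.
100 Hz mod fs = 48 Hz.
48 Hz > fs/2 = 26 Hz, folds to fs − 48 Hz = 4 Hz.
60 Hz mod fs = 8 Hz.
8 Hz ≤ fs/2 = 26 Hz, appears at 8 Hz.
60 Hz and 148 Hz both map to 8 Hz.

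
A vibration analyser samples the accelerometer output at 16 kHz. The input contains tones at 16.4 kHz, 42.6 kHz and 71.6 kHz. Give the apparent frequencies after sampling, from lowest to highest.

0.4 kHz, 5.4 kHz, 7.6 kHz

fs/2 = 8 kHz.
16.4 kHz mod fs = 0.4 kHz.
0.4 kHz ≤ fs/2 = 8 kHz, appears at 0.4 kHz.
42.6 kHz mod fs = 10.6 kHz.
10.6 kHz > fs/2 = 8 kHz, folds to fs − 10.6 kHz = 5.4 kHz.
71.6 kHz mod fs = 7.6 kHz.
7.6 kHz ≤ fs/2 = 8 kHz, appears at 7.6 kHz.
Distinct values: {0.4 kHz, 5.4 kHz, 7.6 kHz}.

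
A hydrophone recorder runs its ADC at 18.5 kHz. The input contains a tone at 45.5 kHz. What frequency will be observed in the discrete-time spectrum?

8.5 kHz

45.5 kHz mod fs = 8.5 kHz.
8.5 kHz ≤ fs/2 = 9.25 kHz, appears at 8.5 kHz.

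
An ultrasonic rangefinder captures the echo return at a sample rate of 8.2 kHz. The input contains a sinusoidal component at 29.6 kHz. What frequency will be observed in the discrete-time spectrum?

3.2 kHz

29.6 kHz mod fs = 5 kHz.
5 kHz > fs/2 = 4.1 kHz, folds to fs − 5 kHz = 3.2 kHz.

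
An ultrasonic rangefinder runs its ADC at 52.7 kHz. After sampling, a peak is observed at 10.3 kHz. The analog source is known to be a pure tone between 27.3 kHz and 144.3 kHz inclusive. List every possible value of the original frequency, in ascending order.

Frequencies that alias to 10.3 kHz are k·fs ± 10.3 kHz for integer k ≥ 0.
k=0: 10.3 kHz.
k=1: 42.4 kHz, 63 kHz.
k=2: 95.1 kHz, 115.7 kHz.
k=3: 147.8 kHz, 168.4 kHz.
Within [27.3 kHz, 144.3 kHz]: 42.4 kHz, 63 kHz, 95.1 kHz, 115.7 kHz.

42.4 kHz, 63 kHz, 95.1 kHz, 115.7 kHz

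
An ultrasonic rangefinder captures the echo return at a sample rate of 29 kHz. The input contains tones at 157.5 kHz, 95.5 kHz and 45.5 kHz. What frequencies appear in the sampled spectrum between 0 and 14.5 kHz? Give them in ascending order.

fs/2 = 14.5 kHz.
157.5 kHz mod fs = 12.5 kHz.
12.5 kHz ≤ fs/2 = 14.5 kHz, appears at 12.5 kHz.
95.5 kHz mod fs = 8.5 kHz.
8.5 kHz ≤ fs/2 = 14.5 kHz, appears at 8.5 kHz.
45.5 kHz mod fs = 16.5 kHz.
16.5 kHz > fs/2 = 14.5 kHz, folds to fs − 16.5 kHz = 12.5 kHz.
Distinct values: {8.5 kHz, 12.5 kHz}.

8.5 kHz, 12.5 kHz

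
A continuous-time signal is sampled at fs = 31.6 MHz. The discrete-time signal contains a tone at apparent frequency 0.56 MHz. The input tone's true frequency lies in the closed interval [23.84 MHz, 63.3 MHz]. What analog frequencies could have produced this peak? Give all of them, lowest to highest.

Frequencies that alias to 0.56 MHz are k·fs ± 0.56 MHz for integer k ≥ 0.
k=0: 0.56 MHz.
k=1: 31.04 MHz, 32.16 MHz.
k=2: 62.64 MHz, 63.76 MHz.
k=3: 94.24 MHz, 95.36 MHz.
Within [23.84 MHz, 63.3 MHz]: 31.04 MHz, 32.16 MHz, 62.64 MHz.

31.04 MHz, 32.16 MHz, 62.64 MHz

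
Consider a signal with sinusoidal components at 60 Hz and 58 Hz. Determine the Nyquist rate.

120 Hz

Highest-frequency component: 60 Hz.
Nyquist rate = 2 × 60 Hz = 120 Hz.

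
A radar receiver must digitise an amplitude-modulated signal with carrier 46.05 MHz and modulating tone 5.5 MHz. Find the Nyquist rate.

103.1 MHz

AM sidebands sit at fc ± fm = 40.55 MHz and 51.55 MHz.
Highest-frequency component: 51.55 MHz.
Nyquist rate = 2 × 51.55 MHz = 103.1 MHz.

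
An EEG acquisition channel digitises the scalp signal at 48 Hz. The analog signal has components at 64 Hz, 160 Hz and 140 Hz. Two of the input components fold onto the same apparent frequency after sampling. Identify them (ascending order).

64 Hz, 160 Hz

fs/2 = 24 Hz.
64 Hz mod fs = 16 Hz.
16 Hz ≤ fs/2 = 24 Hz, appears at 16 Hz.
160 Hz mod fs = 16 Hz.
16 Hz ≤ fs/2 = 24 Hz, appears at 16 Hz.
140 Hz mod fs = 44 Hz.
44 Hz > fs/2 = 24 Hz, folds to fs − 44 Hz = 4 Hz.
64 Hz and 160 Hz both map to 16 Hz.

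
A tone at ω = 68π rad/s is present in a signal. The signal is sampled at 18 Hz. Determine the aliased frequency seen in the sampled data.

2 Hz

ω = 68π rad/s → f = ω/(2π) = 34 Hz.
34 Hz mod fs = 16 Hz.
16 Hz > fs/2 = 9 Hz, folds to fs − 16 Hz = 2 Hz.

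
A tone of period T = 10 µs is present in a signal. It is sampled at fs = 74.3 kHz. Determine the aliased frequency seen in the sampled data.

25.7 kHz

T = 10 µs → f = 1/T = 100 kHz.
100 kHz mod fs = 25.7 kHz.
25.7 kHz ≤ fs/2 = 37.15 kHz, appears at 25.7 kHz.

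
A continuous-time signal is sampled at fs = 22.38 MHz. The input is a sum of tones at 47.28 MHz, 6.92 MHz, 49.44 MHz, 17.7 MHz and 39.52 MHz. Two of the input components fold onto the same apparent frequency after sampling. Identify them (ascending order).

fs/2 = 11.19 MHz.
47.28 MHz mod fs = 2.52 MHz.
2.52 MHz ≤ fs/2 = 11.19 MHz, appears at 2.52 MHz.
6.92 MHz ≤ fs/2 = 11.19 MHz, passes unchanged.
49.44 MHz mod fs = 4.68 MHz.
4.68 MHz ≤ fs/2 = 11.19 MHz, appears at 4.68 MHz.
17.7 MHz > fs/2 = 11.19 MHz, folds to fs − 17.7 MHz = 4.68 MHz.
39.52 MHz mod fs = 17.14 MHz.
17.14 MHz > fs/2 = 11.19 MHz, folds to fs − 17.14 MHz = 5.24 MHz.
17.7 MHz and 49.44 MHz both map to 4.68 MHz.

17.7 MHz, 49.44 MHz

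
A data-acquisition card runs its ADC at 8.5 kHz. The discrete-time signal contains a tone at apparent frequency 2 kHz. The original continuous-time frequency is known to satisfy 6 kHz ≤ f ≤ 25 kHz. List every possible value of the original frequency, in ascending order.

Frequencies that alias to 2 kHz are k·fs ± 2 kHz for integer k ≥ 0.
k=0: 2 kHz.
k=1: 6.5 kHz, 10.5 kHz.
k=2: 15 kHz, 19 kHz.
k=3: 23.5 kHz, 27.5 kHz.
k=4: 32 kHz, 36 kHz.
Within [6 kHz, 25 kHz]: 6.5 kHz, 10.5 kHz, 15 kHz, 19 kHz, 23.5 kHz.

6.5 kHz, 10.5 kHz, 15 kHz, 19 kHz, 23.5 kHz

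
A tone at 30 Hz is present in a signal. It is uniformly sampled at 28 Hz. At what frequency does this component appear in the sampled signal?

2 Hz

30 Hz mod fs = 2 Hz.
2 Hz ≤ fs/2 = 14 Hz, appears at 2 Hz.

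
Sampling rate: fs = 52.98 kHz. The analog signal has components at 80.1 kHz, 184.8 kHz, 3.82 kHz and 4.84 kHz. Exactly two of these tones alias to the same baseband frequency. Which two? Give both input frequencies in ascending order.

fs/2 = 26.49 kHz.
80.1 kHz mod fs = 27.12 kHz.
27.12 kHz > fs/2 = 26.49 kHz, folds to fs − 27.12 kHz = 25.86 kHz.
184.8 kHz mod fs = 25.86 kHz.
25.86 kHz ≤ fs/2 = 26.49 kHz, appears at 25.86 kHz.
3.82 kHz ≤ fs/2 = 26.49 kHz, passes unchanged.
4.84 kHz ≤ fs/2 = 26.49 kHz, passes unchanged.
80.1 kHz and 184.8 kHz both map to 25.86 kHz.

80.1 kHz, 184.8 kHz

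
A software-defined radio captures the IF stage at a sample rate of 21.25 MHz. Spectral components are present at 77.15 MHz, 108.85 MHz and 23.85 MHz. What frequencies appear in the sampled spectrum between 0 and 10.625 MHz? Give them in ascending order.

2.6 MHz, 7.85 MHz

fs/2 = 10.625 MHz.
77.15 MHz mod fs = 13.4 MHz.
13.4 MHz > fs/2 = 10.625 MHz, folds to fs − 13.4 MHz = 7.85 MHz.
108.85 MHz mod fs = 2.6 MHz.
2.6 MHz ≤ fs/2 = 10.625 MHz, appears at 2.6 MHz.
23.85 MHz mod fs = 2.6 MHz.
2.6 MHz ≤ fs/2 = 10.625 MHz, appears at 2.6 MHz.
Distinct values: {2.6 MHz, 7.85 MHz}.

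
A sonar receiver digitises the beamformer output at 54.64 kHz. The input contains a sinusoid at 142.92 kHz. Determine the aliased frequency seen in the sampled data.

142.92 kHz mod fs = 33.64 kHz.
33.64 kHz > fs/2 = 27.32 kHz, folds to fs − 33.64 kHz = 21 kHz.

21 kHz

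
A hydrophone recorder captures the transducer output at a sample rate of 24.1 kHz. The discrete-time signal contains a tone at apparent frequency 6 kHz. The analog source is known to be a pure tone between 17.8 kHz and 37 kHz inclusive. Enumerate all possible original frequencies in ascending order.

18.1 kHz, 30.1 kHz

Frequencies that alias to 6 kHz are k·fs ± 6 kHz for integer k ≥ 0.
k=0: 6 kHz.
k=1: 18.1 kHz, 30.1 kHz.
k=2: 42.2 kHz, 54.2 kHz.
Within [17.8 kHz, 37 kHz]: 18.1 kHz, 30.1 kHz.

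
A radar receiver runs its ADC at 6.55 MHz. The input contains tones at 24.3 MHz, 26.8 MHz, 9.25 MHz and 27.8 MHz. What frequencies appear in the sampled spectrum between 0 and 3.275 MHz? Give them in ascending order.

fs/2 = 3.275 MHz.
24.3 MHz mod fs = 4.65 MHz.
4.65 MHz > fs/2 = 3.275 MHz, folds to fs − 4.65 MHz = 1.9 MHz.
26.8 MHz mod fs = 0.6 MHz.
0.6 MHz ≤ fs/2 = 3.275 MHz, appears at 0.6 MHz.
9.25 MHz mod fs = 2.7 MHz.
2.7 MHz ≤ fs/2 = 3.275 MHz, appears at 2.7 MHz.
27.8 MHz mod fs = 1.6 MHz.
1.6 MHz ≤ fs/2 = 3.275 MHz, appears at 1.6 MHz.
Distinct values: {0.6 MHz, 1.6 MHz, 1.9 MHz, 2.7 MHz}.

0.6 MHz, 1.6 MHz, 1.9 MHz, 2.7 MHz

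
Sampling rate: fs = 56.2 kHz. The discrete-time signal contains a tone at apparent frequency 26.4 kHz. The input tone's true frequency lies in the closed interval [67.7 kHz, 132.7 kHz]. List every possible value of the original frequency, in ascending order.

82.6 kHz, 86 kHz

Frequencies that alias to 26.4 kHz are k·fs ± 26.4 kHz for integer k ≥ 0.
k=0: 26.4 kHz.
k=1: 29.8 kHz, 82.6 kHz.
k=2: 86 kHz, 138.8 kHz.
k=3: 142.2 kHz, 195 kHz.
Within [67.7 kHz, 132.7 kHz]: 82.6 kHz, 86 kHz.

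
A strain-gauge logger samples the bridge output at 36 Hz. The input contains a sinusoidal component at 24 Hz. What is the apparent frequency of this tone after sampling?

24 Hz > fs/2 = 18 Hz, folds to fs − 24 Hz = 12 Hz.

12 Hz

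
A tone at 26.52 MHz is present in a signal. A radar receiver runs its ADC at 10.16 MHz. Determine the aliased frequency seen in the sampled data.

26.52 MHz mod fs = 6.2 MHz.
6.2 MHz > fs/2 = 5.08 MHz, folds to fs − 6.2 MHz = 3.96 MHz.

3.96 MHz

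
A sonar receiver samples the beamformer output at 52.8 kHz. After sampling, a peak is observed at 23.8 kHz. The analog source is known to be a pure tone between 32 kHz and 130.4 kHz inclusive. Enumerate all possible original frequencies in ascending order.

76.6 kHz, 81.8 kHz, 129.4 kHz

Frequencies that alias to 23.8 kHz are k·fs ± 23.8 kHz for integer k ≥ 0.
k=0: 23.8 kHz.
k=1: 29 kHz, 76.6 kHz.
k=2: 81.8 kHz, 129.4 kHz.
k=3: 134.6 kHz, 182.2 kHz.
Within [32 kHz, 130.4 kHz]: 76.6 kHz, 81.8 kHz, 129.4 kHz.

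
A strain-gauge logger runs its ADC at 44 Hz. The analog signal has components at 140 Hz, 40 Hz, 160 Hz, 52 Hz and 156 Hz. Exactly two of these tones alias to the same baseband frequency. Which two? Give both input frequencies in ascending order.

52 Hz, 140 Hz

fs/2 = 22 Hz.
140 Hz mod fs = 8 Hz.
8 Hz ≤ fs/2 = 22 Hz, appears at 8 Hz.
40 Hz > fs/2 = 22 Hz, folds to fs − 40 Hz = 4 Hz.
160 Hz mod fs = 28 Hz.
28 Hz > fs/2 = 22 Hz, folds to fs − 28 Hz = 16 Hz.
52 Hz mod fs = 8 Hz.
8 Hz ≤ fs/2 = 22 Hz, appears at 8 Hz.
156 Hz mod fs = 24 Hz.
24 Hz > fs/2 = 22 Hz, folds to fs − 24 Hz = 20 Hz.
52 Hz and 140 Hz both map to 8 Hz.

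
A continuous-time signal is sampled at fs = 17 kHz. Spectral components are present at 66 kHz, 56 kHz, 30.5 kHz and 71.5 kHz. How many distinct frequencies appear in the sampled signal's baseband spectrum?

3

fs/2 = 8.5 kHz.
66 kHz mod fs = 15 kHz.
15 kHz > fs/2 = 8.5 kHz, folds to fs − 15 kHz = 2 kHz.
56 kHz mod fs = 5 kHz.
5 kHz ≤ fs/2 = 8.5 kHz, appears at 5 kHz.
30.5 kHz mod fs = 13.5 kHz.
13.5 kHz > fs/2 = 8.5 kHz, folds to fs − 13.5 kHz = 3.5 kHz.
71.5 kHz mod fs = 3.5 kHz.
3.5 kHz ≤ fs/2 = 8.5 kHz, appears at 3.5 kHz.
Distinct values: {2 kHz, 3.5 kHz, 5 kHz} → 3.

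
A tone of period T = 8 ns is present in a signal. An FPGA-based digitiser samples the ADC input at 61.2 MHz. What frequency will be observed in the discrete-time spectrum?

2.6 MHz

T = 8 ns → f = 1/T = 125 MHz.
125 MHz mod fs = 2.6 MHz.
2.6 MHz ≤ fs/2 = 30.6 MHz, appears at 2.6 MHz.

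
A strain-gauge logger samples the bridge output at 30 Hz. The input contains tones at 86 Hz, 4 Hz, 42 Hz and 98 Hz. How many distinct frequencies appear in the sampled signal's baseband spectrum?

fs/2 = 15 Hz.
86 Hz mod fs = 26 Hz.
26 Hz > fs/2 = 15 Hz, folds to fs − 26 Hz = 4 Hz.
4 Hz ≤ fs/2 = 15 Hz, passes unchanged.
42 Hz mod fs = 12 Hz.
12 Hz ≤ fs/2 = 15 Hz, appears at 12 Hz.
98 Hz mod fs = 8 Hz.
8 Hz ≤ fs/2 = 15 Hz, appears at 8 Hz.
Distinct values: {4 Hz, 8 Hz, 12 Hz} → 3.

3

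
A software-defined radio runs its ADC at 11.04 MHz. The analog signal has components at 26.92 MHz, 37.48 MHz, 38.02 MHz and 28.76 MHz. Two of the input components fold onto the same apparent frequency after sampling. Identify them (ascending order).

fs/2 = 5.52 MHz.
26.92 MHz mod fs = 4.84 MHz.
4.84 MHz ≤ fs/2 = 5.52 MHz, appears at 4.84 MHz.
37.48 MHz mod fs = 4.36 MHz.
4.36 MHz ≤ fs/2 = 5.52 MHz, appears at 4.36 MHz.
38.02 MHz mod fs = 4.9 MHz.
4.9 MHz ≤ fs/2 = 5.52 MHz, appears at 4.9 MHz.
28.76 MHz mod fs = 6.68 MHz.
6.68 MHz > fs/2 = 5.52 MHz, folds to fs − 6.68 MHz = 4.36 MHz.
28.76 MHz and 37.48 MHz both map to 4.36 MHz.

28.76 MHz, 37.48 MHz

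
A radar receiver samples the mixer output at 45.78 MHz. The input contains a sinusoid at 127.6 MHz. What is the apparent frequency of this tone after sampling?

9.74 MHz

127.6 MHz mod fs = 36.04 MHz.
36.04 MHz > fs/2 = 22.89 MHz, folds to fs − 36.04 MHz = 9.74 MHz.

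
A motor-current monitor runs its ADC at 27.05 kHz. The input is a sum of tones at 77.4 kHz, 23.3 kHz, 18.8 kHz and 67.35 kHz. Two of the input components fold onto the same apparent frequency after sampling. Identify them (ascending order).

23.3 kHz, 77.4 kHz

fs/2 = 13.525 kHz.
77.4 kHz mod fs = 23.3 kHz.
23.3 kHz > fs/2 = 13.525 kHz, folds to fs − 23.3 kHz = 3.75 kHz.
23.3 kHz > fs/2 = 13.525 kHz, folds to fs − 23.3 kHz = 3.75 kHz.
18.8 kHz > fs/2 = 13.525 kHz, folds to fs − 18.8 kHz = 8.25 kHz.
67.35 kHz mod fs = 13.25 kHz.
13.25 kHz ≤ fs/2 = 13.525 kHz, appears at 13.25 kHz.
23.3 kHz and 77.4 kHz both map to 3.75 kHz.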